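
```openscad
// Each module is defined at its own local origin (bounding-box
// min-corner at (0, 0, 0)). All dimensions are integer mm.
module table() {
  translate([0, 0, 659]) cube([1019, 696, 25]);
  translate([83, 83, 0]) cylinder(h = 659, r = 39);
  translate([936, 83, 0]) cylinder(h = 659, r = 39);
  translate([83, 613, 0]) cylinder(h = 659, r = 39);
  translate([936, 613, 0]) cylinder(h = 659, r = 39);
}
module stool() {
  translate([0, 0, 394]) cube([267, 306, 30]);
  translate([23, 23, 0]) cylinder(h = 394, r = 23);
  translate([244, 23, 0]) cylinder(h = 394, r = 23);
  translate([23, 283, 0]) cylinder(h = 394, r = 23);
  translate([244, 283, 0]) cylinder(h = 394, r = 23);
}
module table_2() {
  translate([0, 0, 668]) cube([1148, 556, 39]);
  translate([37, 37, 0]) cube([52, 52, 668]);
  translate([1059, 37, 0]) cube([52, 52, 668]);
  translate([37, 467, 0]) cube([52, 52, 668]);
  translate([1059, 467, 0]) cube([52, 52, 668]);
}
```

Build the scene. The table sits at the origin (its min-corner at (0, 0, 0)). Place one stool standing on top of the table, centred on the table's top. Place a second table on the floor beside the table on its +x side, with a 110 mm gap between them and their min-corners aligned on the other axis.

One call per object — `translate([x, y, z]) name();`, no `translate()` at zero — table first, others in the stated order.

table();
translate([376, 195, 684]) stool();
translate([1129, 0, 0]) table_2();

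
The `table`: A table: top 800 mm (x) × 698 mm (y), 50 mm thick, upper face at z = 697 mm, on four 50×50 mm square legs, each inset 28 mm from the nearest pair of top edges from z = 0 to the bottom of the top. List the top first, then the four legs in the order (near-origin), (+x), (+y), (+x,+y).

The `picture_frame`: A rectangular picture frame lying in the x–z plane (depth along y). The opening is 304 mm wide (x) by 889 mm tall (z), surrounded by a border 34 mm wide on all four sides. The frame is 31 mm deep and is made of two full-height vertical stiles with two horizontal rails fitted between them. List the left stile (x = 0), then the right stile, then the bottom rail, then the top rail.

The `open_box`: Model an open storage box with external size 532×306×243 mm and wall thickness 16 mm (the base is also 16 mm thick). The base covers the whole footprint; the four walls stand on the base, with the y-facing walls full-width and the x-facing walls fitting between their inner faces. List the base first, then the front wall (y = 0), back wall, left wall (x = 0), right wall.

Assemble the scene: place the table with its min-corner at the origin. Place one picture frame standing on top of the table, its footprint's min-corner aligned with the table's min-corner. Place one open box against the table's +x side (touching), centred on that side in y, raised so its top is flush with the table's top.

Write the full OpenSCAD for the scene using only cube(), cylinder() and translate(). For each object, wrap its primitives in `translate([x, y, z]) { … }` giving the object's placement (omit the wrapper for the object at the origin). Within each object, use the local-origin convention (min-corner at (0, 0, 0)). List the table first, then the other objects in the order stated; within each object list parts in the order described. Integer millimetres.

translate([0, 0, 647]) cube([800, 698, 50]);
translate([28, 28, 0]) cube([50, 50, 647]);
translate([722, 28, 0]) cube([50, 50, 647]);
translate([28, 620, 0]) cube([50, 50, 647]);
translate([722, 620, 0]) cube([50, 50, 647]);
translate([0, 0, 697]) {
  cube([34, 31, 957]);
  translate([338, 0, 0]) cube([34, 31, 957]);
  translate([34, 0, 0]) cube([304, 31, 34]);
  translate([34, 0, 923]) cube([304, 31, 34]);
}
translate([800, 196, 454]) {
  cube([532, 306, 16]);
  translate([0, 0, 16]) cube([532, 16, 227]);
  translate([0, 290, 16]) cube([532, 16, 227]);
  translate([0, 16, 16]) cube([16, 274, 227]);
  translate([516, 16, 16]) cube([16, 274, 227]);
}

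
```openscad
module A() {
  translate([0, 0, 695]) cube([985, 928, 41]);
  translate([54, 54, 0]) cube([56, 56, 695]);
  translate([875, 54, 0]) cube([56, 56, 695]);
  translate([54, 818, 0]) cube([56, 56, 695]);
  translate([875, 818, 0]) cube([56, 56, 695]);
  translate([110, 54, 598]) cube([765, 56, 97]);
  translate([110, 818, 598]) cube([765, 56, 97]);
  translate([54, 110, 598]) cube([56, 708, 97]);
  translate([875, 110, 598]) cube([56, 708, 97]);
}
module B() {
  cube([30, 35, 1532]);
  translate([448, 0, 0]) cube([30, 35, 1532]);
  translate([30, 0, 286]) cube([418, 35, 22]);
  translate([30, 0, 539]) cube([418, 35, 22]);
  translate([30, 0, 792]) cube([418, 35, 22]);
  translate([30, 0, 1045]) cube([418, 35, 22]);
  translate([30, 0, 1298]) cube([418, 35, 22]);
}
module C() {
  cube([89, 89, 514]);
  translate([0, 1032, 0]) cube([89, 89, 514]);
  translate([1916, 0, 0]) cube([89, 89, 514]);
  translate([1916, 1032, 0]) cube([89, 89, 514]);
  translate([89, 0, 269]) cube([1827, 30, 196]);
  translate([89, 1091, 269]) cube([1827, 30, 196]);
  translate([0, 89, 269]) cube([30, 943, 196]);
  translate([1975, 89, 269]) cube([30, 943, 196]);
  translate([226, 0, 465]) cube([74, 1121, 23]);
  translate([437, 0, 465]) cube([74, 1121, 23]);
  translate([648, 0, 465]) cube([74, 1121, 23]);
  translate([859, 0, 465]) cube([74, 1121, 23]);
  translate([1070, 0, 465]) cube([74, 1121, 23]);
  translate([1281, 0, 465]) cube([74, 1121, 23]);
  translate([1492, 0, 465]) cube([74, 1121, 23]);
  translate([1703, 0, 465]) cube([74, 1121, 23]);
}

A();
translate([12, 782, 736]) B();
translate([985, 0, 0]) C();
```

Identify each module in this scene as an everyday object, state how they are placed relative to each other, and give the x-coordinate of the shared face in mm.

A is a table. B is a ladder. C is a bed frame. The ladder is on top of the table. The bed frame is against the table's +x side, with their −y faces flush. The x-coordinate of the shared face is 985 mm.

The table's +x face and the bed frame's −x face are both at x = 985 mm.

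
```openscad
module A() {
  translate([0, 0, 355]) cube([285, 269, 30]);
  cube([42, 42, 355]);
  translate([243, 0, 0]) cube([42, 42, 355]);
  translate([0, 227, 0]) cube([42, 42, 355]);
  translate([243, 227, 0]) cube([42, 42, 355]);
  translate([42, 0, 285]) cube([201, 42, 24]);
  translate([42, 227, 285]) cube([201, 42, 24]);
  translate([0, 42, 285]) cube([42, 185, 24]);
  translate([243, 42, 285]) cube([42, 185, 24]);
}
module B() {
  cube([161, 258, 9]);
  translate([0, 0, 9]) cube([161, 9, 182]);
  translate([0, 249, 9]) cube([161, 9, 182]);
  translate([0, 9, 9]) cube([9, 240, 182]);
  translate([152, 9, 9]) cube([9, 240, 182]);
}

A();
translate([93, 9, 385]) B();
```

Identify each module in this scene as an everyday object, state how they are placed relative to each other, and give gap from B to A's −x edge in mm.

The open box's min-x is at 93; the stool's min-x is 0; gap = 93 mm.

A is a stool. B is an open box. The open box is on top of the stool. The gap from the open box to the stool's −x edge is 93 mm.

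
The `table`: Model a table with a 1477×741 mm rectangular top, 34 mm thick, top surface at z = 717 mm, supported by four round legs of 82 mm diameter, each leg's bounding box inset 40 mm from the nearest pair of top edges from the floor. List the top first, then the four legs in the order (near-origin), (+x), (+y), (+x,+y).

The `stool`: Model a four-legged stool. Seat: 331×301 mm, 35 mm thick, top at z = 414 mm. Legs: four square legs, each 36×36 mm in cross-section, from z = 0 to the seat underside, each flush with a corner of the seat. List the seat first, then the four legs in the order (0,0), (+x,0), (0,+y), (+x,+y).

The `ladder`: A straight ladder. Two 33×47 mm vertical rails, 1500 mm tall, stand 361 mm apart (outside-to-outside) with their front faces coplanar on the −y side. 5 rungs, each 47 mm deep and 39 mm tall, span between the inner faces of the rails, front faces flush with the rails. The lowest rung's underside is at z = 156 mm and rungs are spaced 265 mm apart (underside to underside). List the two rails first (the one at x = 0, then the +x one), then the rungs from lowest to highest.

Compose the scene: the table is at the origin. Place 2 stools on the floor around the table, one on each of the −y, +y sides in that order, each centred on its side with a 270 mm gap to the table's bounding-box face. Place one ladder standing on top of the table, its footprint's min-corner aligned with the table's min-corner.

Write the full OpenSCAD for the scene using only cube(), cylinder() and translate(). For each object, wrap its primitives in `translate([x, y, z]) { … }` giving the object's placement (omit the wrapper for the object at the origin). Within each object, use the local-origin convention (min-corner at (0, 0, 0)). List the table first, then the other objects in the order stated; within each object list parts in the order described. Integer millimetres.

translate([0, 0, 683]) cube([1477, 741, 34]);
translate([81, 81, 0]) cylinder(h = 683, r = 41);
translate([1396, 81, 0]) cylinder(h = 683, r = 41);
translate([81, 660, 0]) cylinder(h = 683, r = 41);
translate([1396, 660, 0]) cylinder(h = 683, r = 41);
translate([573, -571, 0]) {
  translate([0, 0, 379]) cube([331, 301, 35]);
  cube([36, 36, 379]);
  translate([295, 0, 0]) cube([36, 36, 379]);
  translate([0, 265, 0]) cube([36, 36, 379]);
  translate([295, 265, 0]) cube([36, 36, 379]);
}
translate([573, 1011, 0]) {
  translate([0, 0, 379]) cube([331, 301, 35]);
  cube([36, 36, 379]);
  translate([295, 0, 0]) cube([36, 36, 379]);
  translate([0, 265, 0]) cube([36, 36, 379]);
  translate([295, 265, 0]) cube([36, 36, 379]);
}
translate([0, 0, 717]) {
  cube([33, 47, 1500]);
  translate([328, 0, 0]) cube([33, 47, 1500]);
  translate([33, 0, 156]) cube([295, 47, 39]);
  translate([33, 0, 421]) cube([295, 47, 39]);
  translate([33, 0, 686]) cube([295, 47, 39]);
  translate([33, 0, 951]) cube([295, 47, 39]);
  translate([33, 0, 1216]) cube([295, 47, 39]);
}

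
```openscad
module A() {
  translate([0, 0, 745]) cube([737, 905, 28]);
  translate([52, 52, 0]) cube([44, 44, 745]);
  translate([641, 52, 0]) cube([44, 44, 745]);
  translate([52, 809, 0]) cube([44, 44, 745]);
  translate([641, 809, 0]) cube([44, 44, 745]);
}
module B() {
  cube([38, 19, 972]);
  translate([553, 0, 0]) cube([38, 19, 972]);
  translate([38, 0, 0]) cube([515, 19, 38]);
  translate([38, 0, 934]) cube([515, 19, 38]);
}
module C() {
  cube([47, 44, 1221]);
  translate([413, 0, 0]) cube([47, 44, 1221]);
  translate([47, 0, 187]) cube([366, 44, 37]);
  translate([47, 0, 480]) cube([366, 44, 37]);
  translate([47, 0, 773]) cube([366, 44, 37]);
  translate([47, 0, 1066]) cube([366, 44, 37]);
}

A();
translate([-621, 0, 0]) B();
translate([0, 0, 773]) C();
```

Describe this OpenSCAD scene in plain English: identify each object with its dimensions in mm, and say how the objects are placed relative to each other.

A is a table: top 737 mm (x) × 905 mm (y), 28 mm thick, upper face at z = 773 mm, on four 44×44 mm square legs, each inset 52 mm from the nearest pair of top edges, running from z = 0 to the bottom of the top.

B is a picture frame with a 515×896 mm rectangular opening (x by z) and a uniform 38 mm border on every side. Frame depth is 19 mm along y. It is built from two vertical stiles running the full outside height and two horizontal rails spanning the gap between the stiles.

C is a wooden ladder with two side rails of 47×44 mm section and 1221 mm height, set 460 mm apart overall. Between them run 4 rectangular rungs (44 mm deep, 37 mm thick), front faces flush with the rails' −y face. The bottom of the first rung is 187 mm above the floor and each subsequent rung is 293 mm higher than the one below.

The picture frame is on the floor beside the table on its −x side. The ladder is on top of the table.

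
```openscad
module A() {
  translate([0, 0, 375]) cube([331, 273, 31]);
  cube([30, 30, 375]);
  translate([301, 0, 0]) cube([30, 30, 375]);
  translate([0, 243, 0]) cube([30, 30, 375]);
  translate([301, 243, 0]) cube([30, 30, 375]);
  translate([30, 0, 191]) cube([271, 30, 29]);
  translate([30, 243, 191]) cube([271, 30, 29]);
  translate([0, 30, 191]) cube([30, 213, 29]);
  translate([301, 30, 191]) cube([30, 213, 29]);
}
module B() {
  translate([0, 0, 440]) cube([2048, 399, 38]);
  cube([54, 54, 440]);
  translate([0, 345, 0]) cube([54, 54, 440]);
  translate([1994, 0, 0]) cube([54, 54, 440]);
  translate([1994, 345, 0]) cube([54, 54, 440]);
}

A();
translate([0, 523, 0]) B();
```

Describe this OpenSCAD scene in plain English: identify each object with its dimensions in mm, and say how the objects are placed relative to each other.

A is a four-legged stool. The seat is a 331×273×31 mm slab whose top surface is at z = 406 mm; four square legs, each 30×30 mm in cross-section, run from the floor (z = 0) to the underside of the seat, each flush with a corner of the seat. Four stretchers, 30 mm wide and 29 mm tall, connect adjacent legs with their undersides at z = 191 mm, each running between the inner faces of the legs it joins and aligned with the legs' outer faces on the other axis.

B is a bench: a 2048×399 mm seat slab, 38 mm thick, top at z = 478 mm, on four 54×54 mm square legs flush with the seat corners and standing on z = 0.

The bench is on the floor beside the stool on its +y side.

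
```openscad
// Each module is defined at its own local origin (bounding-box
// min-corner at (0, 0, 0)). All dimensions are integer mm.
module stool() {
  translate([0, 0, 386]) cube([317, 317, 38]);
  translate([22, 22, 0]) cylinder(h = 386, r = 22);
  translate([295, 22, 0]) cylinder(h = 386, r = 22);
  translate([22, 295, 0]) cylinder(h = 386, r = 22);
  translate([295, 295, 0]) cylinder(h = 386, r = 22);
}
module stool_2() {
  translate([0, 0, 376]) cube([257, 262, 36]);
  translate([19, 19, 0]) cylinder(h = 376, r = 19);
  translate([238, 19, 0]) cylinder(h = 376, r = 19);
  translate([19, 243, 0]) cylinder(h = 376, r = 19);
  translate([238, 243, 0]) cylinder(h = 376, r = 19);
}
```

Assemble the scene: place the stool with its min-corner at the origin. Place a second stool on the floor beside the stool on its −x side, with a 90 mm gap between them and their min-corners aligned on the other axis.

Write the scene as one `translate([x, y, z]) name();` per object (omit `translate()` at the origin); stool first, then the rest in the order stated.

stool();
translate([-347, 0, 0]) stool_2();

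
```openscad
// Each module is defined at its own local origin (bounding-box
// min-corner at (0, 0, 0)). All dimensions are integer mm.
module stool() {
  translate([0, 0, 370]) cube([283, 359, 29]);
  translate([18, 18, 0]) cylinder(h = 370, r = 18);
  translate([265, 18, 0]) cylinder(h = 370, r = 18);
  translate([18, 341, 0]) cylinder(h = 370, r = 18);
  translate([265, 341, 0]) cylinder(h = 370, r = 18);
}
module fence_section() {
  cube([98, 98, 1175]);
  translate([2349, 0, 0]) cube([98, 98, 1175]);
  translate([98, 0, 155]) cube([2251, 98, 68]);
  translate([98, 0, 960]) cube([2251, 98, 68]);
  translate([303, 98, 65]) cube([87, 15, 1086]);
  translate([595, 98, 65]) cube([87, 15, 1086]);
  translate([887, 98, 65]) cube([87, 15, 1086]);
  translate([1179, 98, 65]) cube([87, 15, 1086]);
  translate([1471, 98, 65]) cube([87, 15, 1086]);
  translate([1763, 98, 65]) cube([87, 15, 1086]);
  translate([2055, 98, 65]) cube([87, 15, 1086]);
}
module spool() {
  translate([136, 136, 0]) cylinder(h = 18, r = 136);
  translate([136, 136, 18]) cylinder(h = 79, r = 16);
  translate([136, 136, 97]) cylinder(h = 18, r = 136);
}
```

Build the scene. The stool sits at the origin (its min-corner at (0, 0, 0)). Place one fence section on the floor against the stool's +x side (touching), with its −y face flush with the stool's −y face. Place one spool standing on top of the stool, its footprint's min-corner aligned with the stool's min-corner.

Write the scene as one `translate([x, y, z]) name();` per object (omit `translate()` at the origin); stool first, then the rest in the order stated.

stool();
translate([283, 0, 0]) fence_section();
translate([0, 0, 399]) spool();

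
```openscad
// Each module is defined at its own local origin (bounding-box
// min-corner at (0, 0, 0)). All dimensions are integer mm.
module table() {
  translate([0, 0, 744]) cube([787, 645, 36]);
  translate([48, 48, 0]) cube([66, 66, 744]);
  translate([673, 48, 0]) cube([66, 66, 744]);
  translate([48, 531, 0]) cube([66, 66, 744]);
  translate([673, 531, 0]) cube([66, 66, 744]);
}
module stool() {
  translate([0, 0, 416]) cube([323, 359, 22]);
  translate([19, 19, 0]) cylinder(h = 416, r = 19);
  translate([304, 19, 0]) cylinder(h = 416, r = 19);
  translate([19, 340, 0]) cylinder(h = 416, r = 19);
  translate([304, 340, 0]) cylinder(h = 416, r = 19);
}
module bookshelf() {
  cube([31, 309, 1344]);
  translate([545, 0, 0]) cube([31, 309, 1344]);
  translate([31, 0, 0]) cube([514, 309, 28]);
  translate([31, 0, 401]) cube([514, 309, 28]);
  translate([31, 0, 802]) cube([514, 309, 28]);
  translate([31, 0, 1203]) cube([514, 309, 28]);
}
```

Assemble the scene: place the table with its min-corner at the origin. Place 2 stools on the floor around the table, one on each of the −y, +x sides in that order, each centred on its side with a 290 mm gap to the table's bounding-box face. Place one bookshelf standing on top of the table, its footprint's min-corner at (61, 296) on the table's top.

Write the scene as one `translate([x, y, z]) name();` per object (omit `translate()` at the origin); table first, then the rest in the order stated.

table();
translate([232, -649, 0]) stool();
translate([1077, 143, 0]) stool();
translate([61, 296, 780]) bookshelf();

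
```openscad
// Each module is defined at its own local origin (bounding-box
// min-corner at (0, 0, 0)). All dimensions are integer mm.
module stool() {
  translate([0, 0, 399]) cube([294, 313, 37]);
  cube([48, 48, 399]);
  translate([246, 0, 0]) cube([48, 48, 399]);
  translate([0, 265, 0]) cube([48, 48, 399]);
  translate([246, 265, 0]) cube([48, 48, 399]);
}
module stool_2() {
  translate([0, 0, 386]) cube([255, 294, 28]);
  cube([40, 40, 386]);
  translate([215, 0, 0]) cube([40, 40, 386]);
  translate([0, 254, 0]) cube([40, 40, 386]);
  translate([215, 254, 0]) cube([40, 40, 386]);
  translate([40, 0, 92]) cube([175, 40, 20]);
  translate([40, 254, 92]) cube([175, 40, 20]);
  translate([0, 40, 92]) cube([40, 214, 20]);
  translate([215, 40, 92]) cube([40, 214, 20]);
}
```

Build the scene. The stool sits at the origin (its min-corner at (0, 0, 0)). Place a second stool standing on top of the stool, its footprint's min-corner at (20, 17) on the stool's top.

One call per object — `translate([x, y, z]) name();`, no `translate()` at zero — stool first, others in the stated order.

stool();
translate([20, 17, 436]) stool_2();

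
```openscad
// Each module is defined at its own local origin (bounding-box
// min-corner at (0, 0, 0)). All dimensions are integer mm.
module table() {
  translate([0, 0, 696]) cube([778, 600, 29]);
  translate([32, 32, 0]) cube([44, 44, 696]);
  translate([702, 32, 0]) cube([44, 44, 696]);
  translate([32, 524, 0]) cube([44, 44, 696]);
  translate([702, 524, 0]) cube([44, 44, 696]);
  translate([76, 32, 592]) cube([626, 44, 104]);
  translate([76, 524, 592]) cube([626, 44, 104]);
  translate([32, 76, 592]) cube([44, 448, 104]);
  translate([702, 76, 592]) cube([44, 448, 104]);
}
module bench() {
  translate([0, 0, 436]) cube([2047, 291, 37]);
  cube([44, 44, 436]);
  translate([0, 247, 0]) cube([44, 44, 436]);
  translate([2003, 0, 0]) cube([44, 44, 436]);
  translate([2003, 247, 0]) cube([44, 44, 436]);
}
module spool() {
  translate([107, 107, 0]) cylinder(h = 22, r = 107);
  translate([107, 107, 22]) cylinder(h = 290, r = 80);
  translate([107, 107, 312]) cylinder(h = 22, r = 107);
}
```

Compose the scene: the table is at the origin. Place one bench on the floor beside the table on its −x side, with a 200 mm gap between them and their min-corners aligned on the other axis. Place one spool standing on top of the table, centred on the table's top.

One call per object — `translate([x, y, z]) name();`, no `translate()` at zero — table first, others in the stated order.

table();
translate([-2247, 0, 0]) bench();
translate([282, 193, 725]) spool();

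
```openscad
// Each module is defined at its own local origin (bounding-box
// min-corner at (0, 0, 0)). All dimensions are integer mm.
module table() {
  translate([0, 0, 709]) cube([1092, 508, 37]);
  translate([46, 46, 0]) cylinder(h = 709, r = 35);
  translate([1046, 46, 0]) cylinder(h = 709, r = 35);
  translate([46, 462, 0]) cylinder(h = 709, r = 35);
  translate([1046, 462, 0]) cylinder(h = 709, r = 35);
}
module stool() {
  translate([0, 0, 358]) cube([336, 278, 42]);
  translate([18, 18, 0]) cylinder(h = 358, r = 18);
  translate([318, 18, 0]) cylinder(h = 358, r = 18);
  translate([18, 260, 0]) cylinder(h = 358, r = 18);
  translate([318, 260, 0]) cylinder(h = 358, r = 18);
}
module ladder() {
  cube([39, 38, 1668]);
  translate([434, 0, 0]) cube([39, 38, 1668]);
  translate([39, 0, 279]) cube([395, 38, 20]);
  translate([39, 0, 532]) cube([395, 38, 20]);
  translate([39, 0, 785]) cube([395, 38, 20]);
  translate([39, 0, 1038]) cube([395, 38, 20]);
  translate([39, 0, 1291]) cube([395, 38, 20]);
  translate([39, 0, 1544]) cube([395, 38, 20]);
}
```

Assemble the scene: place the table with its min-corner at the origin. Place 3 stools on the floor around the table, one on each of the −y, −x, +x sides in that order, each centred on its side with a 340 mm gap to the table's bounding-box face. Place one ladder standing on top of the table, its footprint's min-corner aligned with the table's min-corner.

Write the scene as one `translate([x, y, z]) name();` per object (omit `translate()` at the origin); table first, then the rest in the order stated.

table();
translate([378, -618, 0]) stool();
translate([-676, 115, 0]) stool();
translate([1432, 115, 0]) stool();
translate([0, 0, 746]) ladder();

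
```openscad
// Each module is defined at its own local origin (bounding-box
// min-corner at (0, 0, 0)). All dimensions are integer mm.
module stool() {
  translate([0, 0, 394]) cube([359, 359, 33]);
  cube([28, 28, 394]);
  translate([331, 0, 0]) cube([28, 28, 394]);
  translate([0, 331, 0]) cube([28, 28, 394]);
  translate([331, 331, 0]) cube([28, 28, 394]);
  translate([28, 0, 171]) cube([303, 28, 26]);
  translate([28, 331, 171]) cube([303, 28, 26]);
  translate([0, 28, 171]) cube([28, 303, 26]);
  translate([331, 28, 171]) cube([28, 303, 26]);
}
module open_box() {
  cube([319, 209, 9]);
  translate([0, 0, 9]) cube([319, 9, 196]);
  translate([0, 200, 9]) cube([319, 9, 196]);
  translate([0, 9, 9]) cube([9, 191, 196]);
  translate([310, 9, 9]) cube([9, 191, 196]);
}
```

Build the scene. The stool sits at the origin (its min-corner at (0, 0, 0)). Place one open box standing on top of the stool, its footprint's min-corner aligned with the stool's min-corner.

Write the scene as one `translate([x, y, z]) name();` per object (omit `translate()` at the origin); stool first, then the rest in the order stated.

stool();
translate([0, 0, 427]) open_box();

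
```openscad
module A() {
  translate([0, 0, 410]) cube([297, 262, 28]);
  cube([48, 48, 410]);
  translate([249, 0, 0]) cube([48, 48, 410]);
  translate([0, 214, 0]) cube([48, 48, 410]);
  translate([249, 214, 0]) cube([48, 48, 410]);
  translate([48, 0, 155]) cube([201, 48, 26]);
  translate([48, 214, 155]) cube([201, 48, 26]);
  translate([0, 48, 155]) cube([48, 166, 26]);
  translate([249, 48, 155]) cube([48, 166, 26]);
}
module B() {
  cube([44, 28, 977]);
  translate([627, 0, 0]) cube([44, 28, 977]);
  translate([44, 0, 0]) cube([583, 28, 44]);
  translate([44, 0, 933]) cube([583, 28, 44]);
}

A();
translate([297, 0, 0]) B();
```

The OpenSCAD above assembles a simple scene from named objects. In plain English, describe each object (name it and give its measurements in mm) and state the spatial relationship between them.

A is a four-legged stool. The seat is 297×262 mm, 28 mm thick, top at z = 438 mm. It stands on four square legs, each 48×48 mm in cross-section, from z = 0 to the seat underside, each flush with a corner of the seat. Four stretchers, 48 mm wide and 26 mm tall, connect adjacent legs with their undersides at z = 155 mm, each running between the inner faces of the legs it joins and aligned with the legs' outer faces on the other axis.

B is a rectangular picture frame lying in the x–z plane (depth along y). The opening is 583 mm wide (x) by 889 mm tall (z), surrounded by a border 44 mm wide on all four sides. The frame is 28 mm deep and is made of two full-height vertical stiles with two horizontal rails fitted between them.

The picture frame is against the stool's +x side, with their −y faces flush.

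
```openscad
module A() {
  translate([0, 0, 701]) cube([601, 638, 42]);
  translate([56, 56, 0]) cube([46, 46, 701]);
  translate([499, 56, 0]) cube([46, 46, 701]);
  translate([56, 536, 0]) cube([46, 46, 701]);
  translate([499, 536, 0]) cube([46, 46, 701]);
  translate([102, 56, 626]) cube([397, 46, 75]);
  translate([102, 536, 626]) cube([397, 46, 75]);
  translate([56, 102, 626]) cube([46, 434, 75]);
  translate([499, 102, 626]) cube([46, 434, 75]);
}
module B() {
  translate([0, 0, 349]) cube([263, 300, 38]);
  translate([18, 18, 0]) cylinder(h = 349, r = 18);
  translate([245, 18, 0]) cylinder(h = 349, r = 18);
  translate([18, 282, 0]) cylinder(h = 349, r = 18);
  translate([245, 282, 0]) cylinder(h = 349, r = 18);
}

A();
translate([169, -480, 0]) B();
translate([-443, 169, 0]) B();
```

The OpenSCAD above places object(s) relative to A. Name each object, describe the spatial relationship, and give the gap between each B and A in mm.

Each stool's nearest face is 180 mm from the table's bounding box.

A is a table. B is a stool. Two stools sit around the table at the −y, −x sides. The gap between each stool and the table is 180 mm.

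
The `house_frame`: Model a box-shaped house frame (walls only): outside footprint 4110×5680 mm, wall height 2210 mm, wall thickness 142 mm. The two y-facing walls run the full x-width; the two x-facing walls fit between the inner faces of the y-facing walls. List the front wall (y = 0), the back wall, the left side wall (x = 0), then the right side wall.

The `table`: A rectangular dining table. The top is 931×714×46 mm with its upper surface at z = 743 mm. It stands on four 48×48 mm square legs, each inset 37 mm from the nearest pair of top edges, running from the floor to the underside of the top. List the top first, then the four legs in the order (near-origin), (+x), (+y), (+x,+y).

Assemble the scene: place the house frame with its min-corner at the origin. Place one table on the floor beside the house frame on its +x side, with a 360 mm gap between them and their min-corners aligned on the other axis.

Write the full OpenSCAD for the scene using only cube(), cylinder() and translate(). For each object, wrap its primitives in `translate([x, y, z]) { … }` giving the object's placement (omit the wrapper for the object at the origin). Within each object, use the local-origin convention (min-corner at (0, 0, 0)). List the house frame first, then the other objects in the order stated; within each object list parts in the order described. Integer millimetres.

cube([4110, 142, 2210]);
translate([0, 5538, 0]) cube([4110, 142, 2210]);
translate([0, 142, 0]) cube([142, 5396, 2210]);
translate([3968, 142, 0]) cube([142, 5396, 2210]);
translate([4470, 0, 0]) {
  translate([0, 0, 697]) cube([931, 714, 46]);
  translate([37, 37, 0]) cube([48, 48, 697]);
  translate([846, 37, 0]) cube([48, 48, 697]);
  translate([37, 629, 0]) cube([48, 48, 697]);
  translate([846, 629, 0]) cube([48, 48, 697]);
}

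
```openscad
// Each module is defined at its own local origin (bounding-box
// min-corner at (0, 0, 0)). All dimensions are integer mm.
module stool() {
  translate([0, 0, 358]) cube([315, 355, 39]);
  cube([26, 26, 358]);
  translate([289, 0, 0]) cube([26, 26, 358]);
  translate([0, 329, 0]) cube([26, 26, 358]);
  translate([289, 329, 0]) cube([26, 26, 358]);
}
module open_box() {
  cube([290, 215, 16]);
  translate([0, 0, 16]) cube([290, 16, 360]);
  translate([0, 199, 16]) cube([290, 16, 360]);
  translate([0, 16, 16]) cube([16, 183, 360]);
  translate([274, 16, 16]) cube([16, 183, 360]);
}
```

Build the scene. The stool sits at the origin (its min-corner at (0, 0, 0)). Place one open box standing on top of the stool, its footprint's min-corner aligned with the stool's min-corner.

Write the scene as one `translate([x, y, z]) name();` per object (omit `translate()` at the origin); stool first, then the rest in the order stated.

stool();
translate([0, 0, 397]) open_box();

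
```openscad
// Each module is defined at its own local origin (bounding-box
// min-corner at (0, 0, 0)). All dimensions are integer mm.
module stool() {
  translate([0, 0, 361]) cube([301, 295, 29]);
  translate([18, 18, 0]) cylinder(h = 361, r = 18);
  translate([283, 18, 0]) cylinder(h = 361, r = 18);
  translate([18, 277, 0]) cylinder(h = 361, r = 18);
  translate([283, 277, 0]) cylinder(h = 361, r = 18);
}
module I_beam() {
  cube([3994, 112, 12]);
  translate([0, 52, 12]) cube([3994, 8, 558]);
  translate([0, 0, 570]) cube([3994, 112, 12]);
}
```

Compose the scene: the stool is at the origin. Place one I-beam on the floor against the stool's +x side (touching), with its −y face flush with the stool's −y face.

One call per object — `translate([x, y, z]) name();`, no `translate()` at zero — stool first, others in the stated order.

stool();
translate([301, 0, 0]) I_beam();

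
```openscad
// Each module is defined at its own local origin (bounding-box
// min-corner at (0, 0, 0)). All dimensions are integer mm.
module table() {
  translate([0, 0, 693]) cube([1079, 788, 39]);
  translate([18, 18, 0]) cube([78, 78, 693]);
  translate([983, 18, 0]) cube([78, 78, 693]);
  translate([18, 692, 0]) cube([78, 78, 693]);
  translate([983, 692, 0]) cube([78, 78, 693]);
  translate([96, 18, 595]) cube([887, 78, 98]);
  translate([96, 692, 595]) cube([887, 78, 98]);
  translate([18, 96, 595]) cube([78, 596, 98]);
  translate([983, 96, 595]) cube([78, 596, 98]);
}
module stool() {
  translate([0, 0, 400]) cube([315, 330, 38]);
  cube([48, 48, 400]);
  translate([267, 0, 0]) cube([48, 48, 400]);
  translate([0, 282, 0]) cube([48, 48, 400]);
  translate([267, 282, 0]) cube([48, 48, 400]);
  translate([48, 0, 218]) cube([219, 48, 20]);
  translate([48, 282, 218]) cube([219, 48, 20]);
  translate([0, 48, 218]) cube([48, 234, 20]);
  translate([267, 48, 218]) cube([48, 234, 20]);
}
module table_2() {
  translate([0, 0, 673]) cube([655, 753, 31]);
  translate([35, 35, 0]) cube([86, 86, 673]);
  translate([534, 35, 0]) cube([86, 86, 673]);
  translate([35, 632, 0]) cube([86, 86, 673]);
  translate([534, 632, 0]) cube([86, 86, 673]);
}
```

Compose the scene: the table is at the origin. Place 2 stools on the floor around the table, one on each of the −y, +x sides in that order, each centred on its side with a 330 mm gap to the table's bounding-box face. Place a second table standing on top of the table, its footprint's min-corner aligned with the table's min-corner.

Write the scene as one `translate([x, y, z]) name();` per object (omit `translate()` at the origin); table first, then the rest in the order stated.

table();
translate([382, -660, 0]) stool();
translate([1409, 229, 0]) stool();
translate([0, 0, 732]) table_2();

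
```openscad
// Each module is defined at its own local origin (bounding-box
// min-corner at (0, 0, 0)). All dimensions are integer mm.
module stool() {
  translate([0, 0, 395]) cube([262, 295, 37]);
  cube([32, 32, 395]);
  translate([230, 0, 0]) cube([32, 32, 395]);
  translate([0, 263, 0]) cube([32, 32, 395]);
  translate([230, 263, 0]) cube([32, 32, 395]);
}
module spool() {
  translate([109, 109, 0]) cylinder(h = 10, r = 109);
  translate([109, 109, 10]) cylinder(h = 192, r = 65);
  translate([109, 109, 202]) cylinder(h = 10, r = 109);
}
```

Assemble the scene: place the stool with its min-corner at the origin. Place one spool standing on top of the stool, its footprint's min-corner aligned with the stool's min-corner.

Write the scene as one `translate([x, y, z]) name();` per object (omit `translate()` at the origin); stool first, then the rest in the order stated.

stool();
translate([0, 0, 432]) spool();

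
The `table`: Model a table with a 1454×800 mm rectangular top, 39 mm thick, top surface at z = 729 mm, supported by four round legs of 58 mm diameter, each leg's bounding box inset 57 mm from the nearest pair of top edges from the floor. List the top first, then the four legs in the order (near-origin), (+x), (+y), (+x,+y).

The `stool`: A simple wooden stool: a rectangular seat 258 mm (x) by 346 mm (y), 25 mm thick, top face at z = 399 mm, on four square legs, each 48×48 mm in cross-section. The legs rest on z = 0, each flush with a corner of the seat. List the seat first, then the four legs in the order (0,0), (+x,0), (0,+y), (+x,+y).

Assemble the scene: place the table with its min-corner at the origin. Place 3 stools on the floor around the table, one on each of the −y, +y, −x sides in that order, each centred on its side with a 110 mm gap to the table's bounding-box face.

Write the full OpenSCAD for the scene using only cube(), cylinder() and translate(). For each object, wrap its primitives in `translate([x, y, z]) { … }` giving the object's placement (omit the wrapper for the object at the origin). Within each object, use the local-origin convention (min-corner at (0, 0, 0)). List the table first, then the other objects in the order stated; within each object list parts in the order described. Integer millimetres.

translate([0, 0, 690]) cube([1454, 800, 39]);
translate([86, 86, 0]) cylinder(h = 690, r = 29);
translate([1368, 86, 0]) cylinder(h = 690, r = 29);
translate([86, 714, 0]) cylinder(h = 690, r = 29);
translate([1368, 714, 0]) cylinder(h = 690, r = 29);
translate([598, -456, 0]) {
  translate([0, 0, 374]) cube([258, 346, 25]);
  cube([48, 48, 374]);
  translate([210, 0, 0]) cube([48, 48, 374]);
  translate([0, 298, 0]) cube([48, 48, 374]);
  translate([210, 298, 0]) cube([48, 48, 374]);
}
translate([598, 910, 0]) {
  translate([0, 0, 374]) cube([258, 346, 25]);
  cube([48, 48, 374]);
  translate([210, 0, 0]) cube([48, 48, 374]);
  translate([0, 298, 0]) cube([48, 48, 374]);
  translate([210, 298, 0]) cube([48, 48, 374]);
}
translate([-368, 227, 0]) {
  translate([0, 0, 374]) cube([258, 346, 25]);
  cube([48, 48, 374]);
  translate([210, 0, 0]) cube([48, 48, 374]);
  translate([0, 298, 0]) cube([48, 48, 374]);
  translate([210, 298, 0]) cube([48, 48, 374]);
}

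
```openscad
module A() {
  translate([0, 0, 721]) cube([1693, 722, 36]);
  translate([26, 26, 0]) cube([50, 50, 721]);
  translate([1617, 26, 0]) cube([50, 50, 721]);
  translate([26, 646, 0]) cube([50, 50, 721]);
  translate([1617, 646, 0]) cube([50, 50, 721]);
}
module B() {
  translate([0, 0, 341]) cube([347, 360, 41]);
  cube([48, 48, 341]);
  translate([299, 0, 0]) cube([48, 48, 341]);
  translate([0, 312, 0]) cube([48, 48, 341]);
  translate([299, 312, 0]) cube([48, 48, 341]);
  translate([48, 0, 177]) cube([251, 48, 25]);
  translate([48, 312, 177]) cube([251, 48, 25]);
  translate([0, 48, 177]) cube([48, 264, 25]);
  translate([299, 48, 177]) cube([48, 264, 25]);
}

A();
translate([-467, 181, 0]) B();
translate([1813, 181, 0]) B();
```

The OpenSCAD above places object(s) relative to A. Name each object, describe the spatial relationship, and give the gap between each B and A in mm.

Each stool's nearest face is 120 mm from the table's bounding box.

A is a table. B is a stool. Two stools sit around the table at the −x, +x sides. The gap between each stool and the table is 120 mm.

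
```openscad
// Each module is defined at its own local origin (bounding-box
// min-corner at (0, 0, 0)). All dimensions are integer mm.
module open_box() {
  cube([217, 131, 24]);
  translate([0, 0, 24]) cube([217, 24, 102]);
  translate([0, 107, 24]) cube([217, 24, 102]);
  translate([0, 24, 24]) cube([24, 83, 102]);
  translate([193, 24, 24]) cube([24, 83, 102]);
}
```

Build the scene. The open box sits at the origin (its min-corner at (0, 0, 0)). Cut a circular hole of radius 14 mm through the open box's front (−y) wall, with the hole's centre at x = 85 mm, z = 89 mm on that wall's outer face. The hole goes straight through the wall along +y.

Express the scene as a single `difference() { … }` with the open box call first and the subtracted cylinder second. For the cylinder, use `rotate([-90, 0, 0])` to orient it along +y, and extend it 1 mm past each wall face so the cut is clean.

difference() {
  open_box();
  translate([85, -1, 89]) rotate([-90, 0, 0]) cylinder(h = 26, r = 14);
}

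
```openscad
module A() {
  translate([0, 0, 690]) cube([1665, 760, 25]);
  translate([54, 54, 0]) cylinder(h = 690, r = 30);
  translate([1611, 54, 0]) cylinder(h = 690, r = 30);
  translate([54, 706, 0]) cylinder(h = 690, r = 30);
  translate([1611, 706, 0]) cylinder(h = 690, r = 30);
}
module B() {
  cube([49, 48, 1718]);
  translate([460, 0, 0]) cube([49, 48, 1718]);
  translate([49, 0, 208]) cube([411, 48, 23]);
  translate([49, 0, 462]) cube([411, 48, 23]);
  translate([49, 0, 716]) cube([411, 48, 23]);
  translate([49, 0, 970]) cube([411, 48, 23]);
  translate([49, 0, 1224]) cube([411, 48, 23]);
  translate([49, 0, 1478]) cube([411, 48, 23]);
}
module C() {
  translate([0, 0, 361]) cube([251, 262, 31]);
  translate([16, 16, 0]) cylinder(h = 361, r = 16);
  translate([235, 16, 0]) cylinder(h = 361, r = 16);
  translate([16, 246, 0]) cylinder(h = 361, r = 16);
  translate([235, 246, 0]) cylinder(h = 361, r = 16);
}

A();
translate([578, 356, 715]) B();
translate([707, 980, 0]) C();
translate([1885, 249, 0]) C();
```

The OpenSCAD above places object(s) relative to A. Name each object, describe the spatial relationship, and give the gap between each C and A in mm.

A is a table. B is a ladder. C is a stool. The ladder is on top of the table, centred. Two stools sit around the table at the +y, +x sides. The gap between each stool and the table is 220 mm.

Each stool's nearest face is 220 mm from the table's bounding box.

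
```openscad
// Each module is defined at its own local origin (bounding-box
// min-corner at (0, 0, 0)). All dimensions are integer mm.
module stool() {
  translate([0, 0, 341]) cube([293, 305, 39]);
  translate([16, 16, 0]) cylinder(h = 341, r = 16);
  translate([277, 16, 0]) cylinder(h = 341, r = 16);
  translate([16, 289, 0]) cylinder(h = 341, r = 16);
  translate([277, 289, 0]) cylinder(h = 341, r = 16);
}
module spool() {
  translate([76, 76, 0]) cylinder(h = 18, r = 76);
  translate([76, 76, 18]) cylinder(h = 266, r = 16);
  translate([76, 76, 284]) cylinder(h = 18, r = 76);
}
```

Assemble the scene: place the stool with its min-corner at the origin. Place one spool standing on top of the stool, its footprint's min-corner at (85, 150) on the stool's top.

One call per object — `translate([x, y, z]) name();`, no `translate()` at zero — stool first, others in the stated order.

stool();
translate([85, 150, 380]) spool();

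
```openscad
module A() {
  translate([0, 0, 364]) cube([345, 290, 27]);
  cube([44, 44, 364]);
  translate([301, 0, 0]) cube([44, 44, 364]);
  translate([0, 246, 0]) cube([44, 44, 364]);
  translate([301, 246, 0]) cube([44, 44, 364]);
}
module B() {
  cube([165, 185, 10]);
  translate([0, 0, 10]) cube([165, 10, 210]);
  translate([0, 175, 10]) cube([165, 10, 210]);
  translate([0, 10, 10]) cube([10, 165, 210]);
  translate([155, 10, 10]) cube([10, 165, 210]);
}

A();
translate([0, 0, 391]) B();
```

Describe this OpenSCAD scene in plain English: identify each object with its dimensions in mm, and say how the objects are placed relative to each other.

A is a four-legged stool. The seat is 345×290 mm, 27 mm thick, top at z = 391 mm. It stands on four square legs, each 44×44 mm in cross-section, from z = 0 to the seat underside, each flush with a corner of the seat.

B is an open storage box with external size 165×185×220 mm and wall thickness 10 mm (the base is also 10 mm thick). The base covers the whole footprint; the four walls stand on the base, with the y-facing walls full-width and the x-facing walls fitting between their inner faces.

The open box is on top of the stool.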